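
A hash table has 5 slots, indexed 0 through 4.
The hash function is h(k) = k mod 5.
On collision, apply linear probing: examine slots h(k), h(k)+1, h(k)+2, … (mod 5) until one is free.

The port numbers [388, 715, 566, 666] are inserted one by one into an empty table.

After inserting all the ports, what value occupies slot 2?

666

388 hashes to 3; slot 3 is free -> place at 3.
715 hashes to 0; slot 0 is free -> place at 0.
566 hashes to 1; slot 1 is free -> place at 1.
666 hashes to 1; 1 taken -> place at 2.
Table: [715, 566, 666, 388, ∅]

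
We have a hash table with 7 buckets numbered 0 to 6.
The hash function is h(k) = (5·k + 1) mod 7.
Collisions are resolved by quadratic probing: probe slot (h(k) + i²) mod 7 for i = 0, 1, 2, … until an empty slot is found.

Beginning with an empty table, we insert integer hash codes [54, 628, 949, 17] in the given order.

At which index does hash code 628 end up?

6

54: h=5 => slot 5
628: h=5, probe 5,6 => slot 6
949: h=0 => slot 0
17: h=2 => slot 2
Table: [949, -, 17, -, -, 54, 628]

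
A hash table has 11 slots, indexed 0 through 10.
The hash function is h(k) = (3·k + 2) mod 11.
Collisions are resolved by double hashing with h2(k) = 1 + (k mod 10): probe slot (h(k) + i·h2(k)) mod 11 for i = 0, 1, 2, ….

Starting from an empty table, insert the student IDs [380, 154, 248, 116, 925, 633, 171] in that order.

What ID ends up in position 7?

248

380 hashes to 9; slot 9 is free → place at 9.
154 hashes to 2; slot 2 is free → place at 2.
248 hashes to 9, h2=9; 9 taken → place at 7.
116 hashes to 9, h2=7; 9 taken → place at 5.
925 hashes to 5, h2=6; 5 taken → place at 0.
633 hashes to 9, h2=4; 9,2 taken → place at 6.
171 hashes to 9, h2=2; 9,0,2 taken → place at 4.
Table: [925, ∅, 154, ∅, 171, 116, 633, 248, ∅, 380, ∅]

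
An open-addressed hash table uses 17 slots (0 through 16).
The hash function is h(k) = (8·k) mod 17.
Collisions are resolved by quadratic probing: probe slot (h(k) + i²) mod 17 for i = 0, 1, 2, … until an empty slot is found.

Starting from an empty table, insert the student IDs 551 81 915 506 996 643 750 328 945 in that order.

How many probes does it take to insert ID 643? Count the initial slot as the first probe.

2

551: h=5 -> slot 5
81: h=2 -> slot 2
915: h=10 -> slot 10
506: h=2, probe 2,3 -> slot 3
996: h=12 -> slot 12
643: h=10, probe 10,11 -> slot 11
750: h=16 -> slot 16
328: h=6 -> slot 6
945: h=12, probe 12,13 -> slot 13
Table: [_, _, 81, 506, _, 551, 328, _, _, _, 915, 643, 996, 945, _, _, 750]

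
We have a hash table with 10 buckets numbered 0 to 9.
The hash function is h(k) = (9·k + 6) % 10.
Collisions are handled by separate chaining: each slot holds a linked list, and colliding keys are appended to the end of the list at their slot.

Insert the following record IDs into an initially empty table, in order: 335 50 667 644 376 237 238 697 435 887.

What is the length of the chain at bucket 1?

335 → bucket 1
50 → bucket 6
667 → bucket 9
644 → bucket 2
376 → bucket 0
237 → bucket 9 (collision)
238 → bucket 8
697 → bucket 9 (collision)
435 → bucket 1 (collision)
887 → bucket 9 (collision)
Final buckets:
0: 376
1: 335 -> 435
2: 644
3: _
4: _
5: _
6: 50
7: _
8: 238
9: 667 -> 237 -> 697 -> 887

2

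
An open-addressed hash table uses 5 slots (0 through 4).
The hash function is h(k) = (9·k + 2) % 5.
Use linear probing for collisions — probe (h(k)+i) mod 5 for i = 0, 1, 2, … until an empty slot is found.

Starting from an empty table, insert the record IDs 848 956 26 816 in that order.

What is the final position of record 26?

2

Insert 848: h=4, slot 4 empty -> index 4.
Insert 956: h=1, slot 1 empty -> index 1.
Insert 26: h=1, slot 1 occupied -> index 2.
Insert 816: h=1, slots 1,2 occupied -> index 3.
Table: [-, 956, 26, 816, 848]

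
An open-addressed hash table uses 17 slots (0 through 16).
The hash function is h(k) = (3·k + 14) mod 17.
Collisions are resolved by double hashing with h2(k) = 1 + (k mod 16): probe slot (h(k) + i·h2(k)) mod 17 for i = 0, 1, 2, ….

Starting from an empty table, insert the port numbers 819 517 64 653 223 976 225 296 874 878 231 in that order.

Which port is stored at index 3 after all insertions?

223

819: h=6 => slot 6
517: h=1 => slot 1
64: h=2 => slot 2
653: h=1, h2=14, probe 1,15 => slot 15
223: h=3 => slot 3
976: h=1, h2=1, probe 1,2,3,4 => slot 4
225: h=9 => slot 9
296: h=1, h2=9, probe 1,10 => slot 10
874: h=1, h2=11, probe 1,12 => slot 12
878: h=13 => slot 13
231: h=10, h2=8, probe 10,1,9,0 => slot 0
Table: [231, 517, 64, 223, 976, —, 819, —, —, 225, 296, —, 874, 878, —, 653, —]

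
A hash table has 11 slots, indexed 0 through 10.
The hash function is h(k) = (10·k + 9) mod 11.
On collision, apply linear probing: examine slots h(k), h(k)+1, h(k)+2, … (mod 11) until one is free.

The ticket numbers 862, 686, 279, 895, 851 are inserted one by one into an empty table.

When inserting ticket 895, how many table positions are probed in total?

4

862 hashes to 5; slot 5 is free → place at 5.
686 hashes to 5; 5 taken → place at 6.
279 hashes to 5; 5,6 taken → place at 7.
895 hashes to 5; 5,6,7 taken → place at 8.
851 hashes to 5; 5,6,7,8 taken → place at 9.
Table: [-, -, -, -, -, 862, 686, 279, 895, 851, -]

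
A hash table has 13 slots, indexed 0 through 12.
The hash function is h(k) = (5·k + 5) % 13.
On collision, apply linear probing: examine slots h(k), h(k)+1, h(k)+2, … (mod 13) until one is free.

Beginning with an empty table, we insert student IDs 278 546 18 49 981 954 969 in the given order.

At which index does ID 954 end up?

7

Insert 278: h=4, slot 4 empty => index 4.
Insert 546: h=5, slot 5 empty => index 5.
Insert 18: h=4, slots 4,5 occupied => index 6.
Insert 49: h=3, slot 3 empty => index 3.
Insert 981: h=9, slot 9 empty => index 9.
Insert 954: h=4, slots 4,5,6 occupied => index 7.
Insert 969: h=1, slot 1 empty => index 1.
Table: [_, 969, _, 49, 278, 546, 18, 954, _, 981, _, _, _]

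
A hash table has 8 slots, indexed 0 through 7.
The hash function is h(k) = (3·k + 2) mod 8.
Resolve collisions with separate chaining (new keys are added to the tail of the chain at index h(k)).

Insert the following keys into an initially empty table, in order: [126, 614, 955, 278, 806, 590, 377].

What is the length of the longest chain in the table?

126 → bucket 4
614 → bucket 4 (collision)
955 → bucket 3
278 → bucket 4 (collision)
806 → bucket 4 (collision)
590 → bucket 4 (collision)
377 → bucket 5
Final buckets:
0: .
1: .
2: .
3: 955
4: 126 -> 614 -> 278 -> 806 -> 590
5: 377
6: .
7: .

5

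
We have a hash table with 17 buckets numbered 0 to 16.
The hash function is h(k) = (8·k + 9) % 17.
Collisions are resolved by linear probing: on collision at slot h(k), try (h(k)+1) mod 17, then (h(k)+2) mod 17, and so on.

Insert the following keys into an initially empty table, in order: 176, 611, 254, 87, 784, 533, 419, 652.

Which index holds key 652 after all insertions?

10

176 hashes to 6; slot 6 is free -> place at 6.
611 hashes to 1; slot 1 is free -> place at 1.
254 hashes to 1; 1 taken -> place at 2.
87 hashes to 8; slot 8 is free -> place at 8.
784 hashes to 8; 8 taken -> place at 9.
533 hashes to 6; 6 taken -> place at 7.
419 hashes to 12; slot 12 is free -> place at 12.
652 hashes to 6; 6,7,8,9 taken -> place at 10.
Table: [∅, 611, 254, ∅, ∅, ∅, 176, 533, 87, 784, 652, ∅, 419, ∅, ∅, ∅, ∅]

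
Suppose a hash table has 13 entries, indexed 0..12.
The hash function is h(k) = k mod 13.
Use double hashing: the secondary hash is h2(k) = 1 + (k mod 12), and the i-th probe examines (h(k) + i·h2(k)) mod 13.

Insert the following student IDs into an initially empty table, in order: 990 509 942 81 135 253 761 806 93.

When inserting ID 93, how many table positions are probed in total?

2

Insert 990: h=2, slot 2 empty -> index 2.
Insert 509: h=2, h2=6, slot 2 occupied -> index 8.
Insert 942: h=6, slot 6 empty -> index 6.
Insert 81: h=3, slot 3 empty -> index 3.
Insert 135: h=5, slot 5 empty -> index 5.
Insert 253: h=6, h2=2, slots 6,8 occupied -> index 10.
Insert 761: h=7, slot 7 empty -> index 7.
Insert 806: h=0, slot 0 empty -> index 0.
Insert 93: h=2, h2=10, slot 2 occupied -> index 12.
Table: [806, -, 990, 81, -, 135, 942, 761, 509, -, 253, -, 93]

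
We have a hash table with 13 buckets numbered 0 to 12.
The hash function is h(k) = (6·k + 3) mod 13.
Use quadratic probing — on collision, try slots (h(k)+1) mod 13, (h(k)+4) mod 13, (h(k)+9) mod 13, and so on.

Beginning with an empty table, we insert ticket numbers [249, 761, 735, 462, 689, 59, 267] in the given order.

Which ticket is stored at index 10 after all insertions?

249: h=2 → slot 2
761: h=6 → slot 6
735: h=6, probe 6,7 → slot 7
462: h=6, probe 6,7,10 → slot 10
689: h=3 → slot 3
59: h=6, probe 6,7,10,2,9 → slot 9
267: h=6, probe 6,7,10,2,9,5 → slot 5
Table: [-, -, 249, 689, -, 267, 761, 735, -, 59, 462, -, -]

462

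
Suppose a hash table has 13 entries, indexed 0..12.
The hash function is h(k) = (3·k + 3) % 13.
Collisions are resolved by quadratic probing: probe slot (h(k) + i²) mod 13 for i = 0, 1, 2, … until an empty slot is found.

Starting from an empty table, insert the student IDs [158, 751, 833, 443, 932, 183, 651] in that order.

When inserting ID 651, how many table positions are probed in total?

Insert 158: h=9, slot 9 empty → index 9.
Insert 751: h=7, slot 7 empty → index 7.
Insert 833: h=6, slot 6 empty → index 6.
Insert 443: h=6, slots 6,7 occupied → index 10.
Insert 932: h=4, slot 4 empty → index 4.
Insert 183: h=6, slots 6,7,10 occupied → index 2.
Insert 651: h=6, slots 6,7,10,2,9 occupied → index 5.
Table: [—, —, 183, —, 932, 651, 833, 751, —, 158, 443, —, —]

6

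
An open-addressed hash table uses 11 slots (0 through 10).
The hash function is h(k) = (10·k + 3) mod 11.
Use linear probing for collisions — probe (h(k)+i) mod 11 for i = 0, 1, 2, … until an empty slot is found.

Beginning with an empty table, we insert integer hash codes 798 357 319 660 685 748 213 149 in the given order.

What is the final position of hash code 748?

5

798: h=8 -> slot 8
357: h=9 -> slot 9
319: h=3 -> slot 3
660: h=3, probe 3,4 -> slot 4
685: h=0 -> slot 0
748: h=3, probe 3,4,5 -> slot 5
213: h=10 -> slot 10
149: h=8, probe 8,9,10,0,1 -> slot 1
Table: [685, 149, -, 319, 660, 748, -, -, 798, 357, 213]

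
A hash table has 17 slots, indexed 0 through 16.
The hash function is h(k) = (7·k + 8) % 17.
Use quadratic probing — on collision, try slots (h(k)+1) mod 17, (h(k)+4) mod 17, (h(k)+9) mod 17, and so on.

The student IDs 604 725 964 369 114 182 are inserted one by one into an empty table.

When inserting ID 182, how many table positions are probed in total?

Insert 604: h=3, slot 3 empty → index 3.
Insert 725: h=0, slot 0 empty → index 0.
Insert 964: h=7, slot 7 empty → index 7.
Insert 369: h=7, slot 7 occupied → index 8.
Insert 114: h=7, slots 7,8 occupied → index 11.
Insert 182: h=7, slots 7,8,11 occupied → index 16.
Table: [725, ., ., 604, ., ., ., 964, 369, ., ., 114, ., ., ., ., 182]

4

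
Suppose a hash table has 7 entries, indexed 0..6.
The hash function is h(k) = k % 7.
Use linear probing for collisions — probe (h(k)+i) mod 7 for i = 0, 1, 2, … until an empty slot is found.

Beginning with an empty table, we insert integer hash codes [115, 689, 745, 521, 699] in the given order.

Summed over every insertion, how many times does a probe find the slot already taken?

Insert 115: h=3, slot 3 empty → index 3.
Insert 689: h=3, slot 3 occupied → index 4.
Insert 745: h=3, slots 3,4 occupied → index 5.
Insert 521: h=3, slots 3,4,5 occupied → index 6.
Insert 699: h=6, slot 6 occupied → index 0.
Table: [699, ., ., 115, 689, 745, 521]

7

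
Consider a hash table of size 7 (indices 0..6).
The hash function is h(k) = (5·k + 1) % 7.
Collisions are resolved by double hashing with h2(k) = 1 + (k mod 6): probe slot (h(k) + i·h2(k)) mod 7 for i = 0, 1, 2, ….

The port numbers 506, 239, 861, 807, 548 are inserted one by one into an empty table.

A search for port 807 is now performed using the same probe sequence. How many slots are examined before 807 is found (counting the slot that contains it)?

Insert 506: h=4, slot 4 empty -> index 4.
Insert 239: h=6, slot 6 empty -> index 6.
Insert 861: h=1, slot 1 empty -> index 1.
Insert 807: h=4, h2=4, slots 4,1 occupied -> index 5.
Insert 548: h=4, h2=3, slot 4 occupied -> index 0.
Table: [548, 861, ., ., 506, 807, 239]
Lookup 807: h=4, h2=4, probe 4,1,5 → found at 5.

3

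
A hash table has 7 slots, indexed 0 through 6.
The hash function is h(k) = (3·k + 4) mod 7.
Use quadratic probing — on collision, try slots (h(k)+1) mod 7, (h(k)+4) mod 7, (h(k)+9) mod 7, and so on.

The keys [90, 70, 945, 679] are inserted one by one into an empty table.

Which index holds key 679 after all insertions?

90 hashes to 1; slot 1 is free → place at 1.
70 hashes to 4; slot 4 is free → place at 4.
945 hashes to 4; 4 taken → place at 5.
679 hashes to 4; 4,5,1 taken → place at 6.
Table: [., 90, ., ., 70, 945, 679]

6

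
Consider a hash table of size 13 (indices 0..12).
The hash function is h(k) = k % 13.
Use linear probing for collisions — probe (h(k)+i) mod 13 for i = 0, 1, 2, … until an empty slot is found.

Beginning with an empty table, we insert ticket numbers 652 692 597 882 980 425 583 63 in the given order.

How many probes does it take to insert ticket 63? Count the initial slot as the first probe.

652 hashes to 2; slot 2 is free -> place at 2.
692 hashes to 3; slot 3 is free -> place at 3.
597 hashes to 12; slot 12 is free -> place at 12.
882 hashes to 11; slot 11 is free -> place at 11.
980 hashes to 5; slot 5 is free -> place at 5.
425 hashes to 9; slot 9 is free -> place at 9.
583 hashes to 11; 11,12 taken -> place at 0.
63 hashes to 11; 11,12,0 taken -> place at 1.
Table: [583, 63, 652, 692, _, 980, _, _, _, 425, _, 882, 597]

4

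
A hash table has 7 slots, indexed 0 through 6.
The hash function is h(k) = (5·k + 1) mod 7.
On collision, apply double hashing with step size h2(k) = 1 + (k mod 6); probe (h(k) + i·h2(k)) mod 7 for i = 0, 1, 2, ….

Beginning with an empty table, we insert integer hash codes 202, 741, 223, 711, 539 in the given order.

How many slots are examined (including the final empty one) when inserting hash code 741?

2

202: h=3 => slot 3
741: h=3, h2=4, probe 3,0 => slot 0
223: h=3, h2=2, probe 3,5 => slot 5
711: h=0, h2=4, probe 0,4 => slot 4
539: h=1 => slot 1
Table: [741, 539, ., 202, 711, 223, .]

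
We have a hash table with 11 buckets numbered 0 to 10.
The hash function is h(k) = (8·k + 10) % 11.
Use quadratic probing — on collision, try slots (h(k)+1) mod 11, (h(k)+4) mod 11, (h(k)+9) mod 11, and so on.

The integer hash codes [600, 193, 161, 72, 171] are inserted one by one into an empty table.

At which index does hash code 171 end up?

600: h=3 → slot 3
193: h=3, probe 3,4 → slot 4
161: h=0 → slot 0
72: h=3, probe 3,4,7 → slot 7
171: h=3, probe 3,4,7,1 → slot 1
Table: [161, 171, —, 600, 193, —, —, 72, —, —, —]

1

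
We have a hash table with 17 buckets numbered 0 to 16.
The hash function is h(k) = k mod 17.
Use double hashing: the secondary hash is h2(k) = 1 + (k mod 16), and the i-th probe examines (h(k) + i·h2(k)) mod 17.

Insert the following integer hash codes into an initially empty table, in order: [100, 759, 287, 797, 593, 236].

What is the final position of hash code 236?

100 hashes to 15; slot 15 is free → place at 15.
759 hashes to 11; slot 11 is free → place at 11.
287 hashes to 15, h2=16; 15 taken → place at 14.
797 hashes to 15, h2=14; 15 taken → place at 12.
593 hashes to 15, h2=2; 15 taken → place at 0.
236 hashes to 15, h2=13; 15,11 taken → place at 7.
Table: [593, —, —, —, —, —, —, 236, —, —, —, 759, 797, —, 287, 100, —]

7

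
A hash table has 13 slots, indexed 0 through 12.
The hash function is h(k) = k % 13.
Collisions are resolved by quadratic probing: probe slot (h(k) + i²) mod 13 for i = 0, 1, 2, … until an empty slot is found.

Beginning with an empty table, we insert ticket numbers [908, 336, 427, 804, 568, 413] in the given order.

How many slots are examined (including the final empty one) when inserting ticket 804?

4

908: h=11 -> slot 11
336: h=11, probe 11,12 -> slot 12
427: h=11, probe 11,12,2 -> slot 2
804: h=11, probe 11,12,2,7 -> slot 7
568: h=9 -> slot 9
413: h=10 -> slot 10
Table: [-, -, 427, -, -, -, -, 804, -, 568, 413, 908, 336]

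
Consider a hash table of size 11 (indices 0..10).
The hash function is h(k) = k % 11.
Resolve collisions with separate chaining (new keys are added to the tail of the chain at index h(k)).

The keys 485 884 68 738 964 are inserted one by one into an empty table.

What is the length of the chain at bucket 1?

2

485 → bucket 1
884 → bucket 4
68 → bucket 2
738 → bucket 1 (collision)
964 → bucket 7
Final buckets:
0: .
1: 485 -> 738
2: 68
3: .
4: 884
5: .
6: .
7: 964
8: .
9: .
10: .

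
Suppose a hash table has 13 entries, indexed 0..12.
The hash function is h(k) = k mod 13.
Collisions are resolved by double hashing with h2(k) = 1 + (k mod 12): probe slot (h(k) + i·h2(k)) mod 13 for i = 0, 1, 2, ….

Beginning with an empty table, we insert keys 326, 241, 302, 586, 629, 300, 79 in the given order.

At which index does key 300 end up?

326 hashes to 1; slot 1 is free => place at 1.
241 hashes to 7; slot 7 is free => place at 7.
302 hashes to 3; slot 3 is free => place at 3.
586 hashes to 1, h2=11; 1 taken => place at 12.
629 hashes to 5; slot 5 is free => place at 5.
300 hashes to 1, h2=1; 1 taken => place at 2.
79 hashes to 1, h2=8; 1 taken => place at 9.
Table: [-, 326, 300, 302, -, 629, -, 241, -, 79, -, -, 586]

2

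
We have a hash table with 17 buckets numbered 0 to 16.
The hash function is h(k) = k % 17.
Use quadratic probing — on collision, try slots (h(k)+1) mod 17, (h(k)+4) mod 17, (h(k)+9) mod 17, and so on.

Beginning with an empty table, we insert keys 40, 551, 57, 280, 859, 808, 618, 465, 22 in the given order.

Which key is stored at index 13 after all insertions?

808

40: h=6 -> slot 6
551: h=7 -> slot 7
57: h=6, probe 6,7,10 -> slot 10
280: h=8 -> slot 8
859: h=9 -> slot 9
808: h=9, probe 9,10,13 -> slot 13
618: h=6, probe 6,7,10,15 -> slot 15
465: h=6, probe 6,7,10,15,5 -> slot 5
22: h=5, probe 5,6,9,14 -> slot 14
Table: [., ., ., ., ., 465, 40, 551, 280, 859, 57, ., ., 808, 22, 618, .]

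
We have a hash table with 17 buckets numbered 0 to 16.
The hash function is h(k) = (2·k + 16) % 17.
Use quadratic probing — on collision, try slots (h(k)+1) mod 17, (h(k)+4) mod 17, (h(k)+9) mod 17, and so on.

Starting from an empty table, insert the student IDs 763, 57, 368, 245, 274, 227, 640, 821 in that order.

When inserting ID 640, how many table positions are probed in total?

763: h=12 -> slot 12
57: h=11 -> slot 11
368: h=4 -> slot 4
245: h=13 -> slot 13
274: h=3 -> slot 3
227: h=11, probe 11,12,15 -> slot 15
640: h=4, probe 4,5 -> slot 5
821: h=9 -> slot 9
Table: [., ., ., 274, 368, 640, ., ., ., 821, ., 57, 763, 245, ., 227, .]

2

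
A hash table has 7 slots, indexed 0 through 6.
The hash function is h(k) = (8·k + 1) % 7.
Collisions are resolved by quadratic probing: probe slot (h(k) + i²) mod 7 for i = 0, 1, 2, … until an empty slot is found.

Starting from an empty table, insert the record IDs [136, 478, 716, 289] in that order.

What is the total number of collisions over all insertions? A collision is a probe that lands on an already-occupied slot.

5

136 hashes to 4; slot 4 is free -> place at 4.
478 hashes to 3; slot 3 is free -> place at 3.
716 hashes to 3; 3,4 taken -> place at 0.
289 hashes to 3; 3,4,0 taken -> place at 5.
Table: [716, ., ., 478, 136, 289, .]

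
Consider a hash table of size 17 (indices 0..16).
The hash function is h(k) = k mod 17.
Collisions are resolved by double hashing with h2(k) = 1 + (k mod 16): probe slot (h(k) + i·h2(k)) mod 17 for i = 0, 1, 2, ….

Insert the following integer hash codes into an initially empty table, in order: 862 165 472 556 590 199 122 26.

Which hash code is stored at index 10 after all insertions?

590

Insert 862: h=12, slot 12 empty → index 12.
Insert 165: h=12, h2=6, slot 12 occupied → index 1.
Insert 472: h=13, slot 13 empty → index 13.
Insert 556: h=12, h2=13, slot 12 occupied → index 8.
Insert 590: h=12, h2=15, slot 12 occupied → index 10.
Insert 199: h=12, h2=8, slot 12 occupied → index 3.
Insert 122: h=3, h2=11, slot 3 occupied → index 14.
Insert 26: h=9, slot 9 empty → index 9.
Table: [., 165, ., 199, ., ., ., ., 556, 26, 590, ., 862, 472, 122, ., .]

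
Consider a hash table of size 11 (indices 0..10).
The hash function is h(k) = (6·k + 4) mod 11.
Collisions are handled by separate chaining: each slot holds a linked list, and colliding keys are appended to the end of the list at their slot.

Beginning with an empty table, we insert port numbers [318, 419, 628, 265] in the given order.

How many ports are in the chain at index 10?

318 -> bucket 9
419 -> bucket 10
628 -> bucket 10 (collision)
265 -> bucket 10 (collision)
Final buckets:
0: .
1: .
2: .
3: .
4: .
5: .
6: .
7: .
8: .
9: 318
10: 419 -> 628 -> 265

3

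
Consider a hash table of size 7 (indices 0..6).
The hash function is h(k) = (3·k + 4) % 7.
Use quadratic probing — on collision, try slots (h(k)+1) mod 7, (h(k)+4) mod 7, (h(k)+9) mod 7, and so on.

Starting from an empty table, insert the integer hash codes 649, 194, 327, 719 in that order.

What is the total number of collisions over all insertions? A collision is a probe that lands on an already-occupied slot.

649 hashes to 5; slot 5 is free → place at 5.
194 hashes to 5; 5 taken → place at 6.
327 hashes to 5; 5,6 taken → place at 2.
719 hashes to 5; 5,6,2 taken → place at 0.
Table: [719, ∅, 327, ∅, ∅, 649, 194]

6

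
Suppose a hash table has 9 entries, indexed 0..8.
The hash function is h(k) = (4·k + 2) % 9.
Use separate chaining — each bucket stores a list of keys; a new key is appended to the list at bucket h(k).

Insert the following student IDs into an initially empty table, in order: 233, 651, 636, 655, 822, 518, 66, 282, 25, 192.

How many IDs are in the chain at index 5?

233 -> bucket 7
651 -> bucket 5
636 -> bucket 8
655 -> bucket 3
822 -> bucket 5 (collision)
518 -> bucket 4
66 -> bucket 5 (collision)
282 -> bucket 5 (collision)
25 -> bucket 3 (collision)
192 -> bucket 5 (collision)
Final buckets:
0: —
1: —
2: —
3: 655 -> 25
4: 518
5: 651 -> 822 -> 66 -> 282 -> 192
6: —
7: 233
8: 636

5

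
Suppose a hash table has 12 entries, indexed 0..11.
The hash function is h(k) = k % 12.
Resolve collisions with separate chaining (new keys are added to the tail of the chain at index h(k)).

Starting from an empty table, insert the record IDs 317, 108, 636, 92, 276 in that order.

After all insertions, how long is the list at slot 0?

3

Insert 317: h=5, bucket 5 empty -> new chain.
Insert 108: h=0, bucket 0 empty -> new chain.
Insert 636: h=0, bucket 0 nonempty -> append to chain.
Insert 92: h=8, bucket 8 empty -> new chain.
Insert 276: h=0, bucket 0 nonempty -> append to chain.
Final buckets:
0: 108 -> 636 -> 276
1: -
2: -
3: -
4: -
5: 317
6: -
7: -
8: 92
9: -
10: -
11: -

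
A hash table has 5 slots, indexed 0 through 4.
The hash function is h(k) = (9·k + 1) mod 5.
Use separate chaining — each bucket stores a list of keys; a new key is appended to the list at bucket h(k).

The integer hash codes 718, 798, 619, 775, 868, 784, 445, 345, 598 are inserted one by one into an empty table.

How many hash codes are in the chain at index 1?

718 -> bucket 3
798 -> bucket 3 (collision)
619 -> bucket 2
775 -> bucket 1
868 -> bucket 3 (collision)
784 -> bucket 2 (collision)
445 -> bucket 1 (collision)
345 -> bucket 1 (collision)
598 -> bucket 3 (collision)
Final buckets:
0: -
1: 775 -> 445 -> 345
2: 619 -> 784
3: 718 -> 798 -> 868 -> 598
4: -

3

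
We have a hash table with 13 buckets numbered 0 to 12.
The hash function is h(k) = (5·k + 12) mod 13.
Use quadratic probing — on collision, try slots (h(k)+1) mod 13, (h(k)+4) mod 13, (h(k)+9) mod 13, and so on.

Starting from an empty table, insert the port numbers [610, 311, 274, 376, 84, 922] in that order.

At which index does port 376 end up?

11

610 hashes to 7; slot 7 is free -> place at 7.
311 hashes to 7; 7 taken -> place at 8.
274 hashes to 4; slot 4 is free -> place at 4.
376 hashes to 7; 7,8 taken -> place at 11.
84 hashes to 3; slot 3 is free -> place at 3.
922 hashes to 7; 7,8,11,3 taken -> place at 10.
Table: [∅, ∅, ∅, 84, 274, ∅, ∅, 610, 311, ∅, 922, 376, ∅]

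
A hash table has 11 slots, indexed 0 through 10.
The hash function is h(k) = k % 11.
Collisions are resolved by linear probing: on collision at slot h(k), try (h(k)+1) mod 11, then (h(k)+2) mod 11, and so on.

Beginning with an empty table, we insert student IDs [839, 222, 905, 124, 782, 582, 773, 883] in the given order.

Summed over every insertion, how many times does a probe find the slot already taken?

10

Insert 839: h=3, slot 3 empty → index 3.
Insert 222: h=2, slot 2 empty → index 2.
Insert 905: h=3, slot 3 occupied → index 4.
Insert 124: h=3, slots 3,4 occupied → index 5.
Insert 782: h=1, slot 1 empty → index 1.
Insert 582: h=10, slot 10 empty → index 10.
Insert 773: h=3, slots 3,4,5 occupied → index 6.
Insert 883: h=3, slots 3,4,5,6 occupied → index 7.
Table: [_, 782, 222, 839, 905, 124, 773, 883, _, _, 582]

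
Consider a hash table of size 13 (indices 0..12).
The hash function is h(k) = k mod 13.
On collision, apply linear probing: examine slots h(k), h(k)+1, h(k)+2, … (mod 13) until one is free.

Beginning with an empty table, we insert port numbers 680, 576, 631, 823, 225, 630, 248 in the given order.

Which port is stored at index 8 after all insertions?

225

Insert 680: h=4, slot 4 empty → index 4.
Insert 576: h=4, slot 4 occupied → index 5.
Insert 631: h=7, slot 7 empty → index 7.
Insert 823: h=4, slots 4,5 occupied → index 6.
Insert 225: h=4, slots 4,5,6,7 occupied → index 8.
Insert 630: h=6, slots 6,7,8 occupied → index 9.
Insert 248: h=1, slot 1 empty → index 1.
Table: [-, 248, -, -, 680, 576, 823, 631, 225, 630, -, -, -]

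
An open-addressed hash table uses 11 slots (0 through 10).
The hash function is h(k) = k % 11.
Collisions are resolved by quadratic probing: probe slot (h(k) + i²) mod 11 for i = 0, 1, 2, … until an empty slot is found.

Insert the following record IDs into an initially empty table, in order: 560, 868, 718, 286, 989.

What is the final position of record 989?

560 hashes to 10; slot 10 is free -> place at 10.
868 hashes to 10; 10 taken -> place at 0.
718 hashes to 3; slot 3 is free -> place at 3.
286 hashes to 0; 0 taken -> place at 1.
989 hashes to 10; 10,0,3 taken -> place at 8.
Table: [868, 286, _, 718, _, _, _, _, 989, _, 560]

8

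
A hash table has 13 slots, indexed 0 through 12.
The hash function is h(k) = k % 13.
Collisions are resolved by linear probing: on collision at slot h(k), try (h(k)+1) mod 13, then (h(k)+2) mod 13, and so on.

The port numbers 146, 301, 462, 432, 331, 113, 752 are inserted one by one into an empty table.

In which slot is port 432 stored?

4

146: h=3 => slot 3
301: h=2 => slot 2
462: h=7 => slot 7
432: h=3, probe 3,4 => slot 4
331: h=6 => slot 6
113: h=9 => slot 9
752: h=11 => slot 11
Table: [., ., 301, 146, 432, ., 331, 462, ., 113, ., 752, .]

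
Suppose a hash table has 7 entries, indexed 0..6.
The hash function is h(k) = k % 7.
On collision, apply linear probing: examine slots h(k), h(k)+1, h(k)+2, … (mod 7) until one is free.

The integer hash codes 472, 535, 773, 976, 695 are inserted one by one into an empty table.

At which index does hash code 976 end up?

6

Insert 472: h=3, slot 3 empty => index 3.
Insert 535: h=3, slot 3 occupied => index 4.
Insert 773: h=3, slots 3,4 occupied => index 5.
Insert 976: h=3, slots 3,4,5 occupied => index 6.
Insert 695: h=2, slot 2 empty => index 2.
Table: [., ., 695, 472, 535, 773, 976]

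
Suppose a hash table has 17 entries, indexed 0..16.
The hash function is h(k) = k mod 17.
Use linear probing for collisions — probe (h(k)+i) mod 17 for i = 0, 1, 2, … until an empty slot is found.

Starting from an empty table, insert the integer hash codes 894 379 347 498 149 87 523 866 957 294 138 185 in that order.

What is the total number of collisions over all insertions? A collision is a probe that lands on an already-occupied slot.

894: h=10 => slot 10
379: h=5 => slot 5
347: h=7 => slot 7
498: h=5, probe 5,6 => slot 6
149: h=13 => slot 13
87: h=2 => slot 2
523: h=13, probe 13,14 => slot 14
866: h=16 => slot 16
957: h=5, probe 5,6,7,8 => slot 8
294: h=5, probe 5,6,7,8,9 => slot 9
138: h=2, probe 2,3 => slot 3
185: h=15 => slot 15
Table: [-, -, 87, 138, -, 379, 498, 347, 957, 294, 894, -, -, 149, 523, 185, 866]

10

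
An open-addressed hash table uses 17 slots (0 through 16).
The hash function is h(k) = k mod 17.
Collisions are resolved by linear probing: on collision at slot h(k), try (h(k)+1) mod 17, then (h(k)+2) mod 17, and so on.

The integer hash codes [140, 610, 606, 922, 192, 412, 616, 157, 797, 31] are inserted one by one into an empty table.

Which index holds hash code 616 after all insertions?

140: h=4 -> slot 4
610: h=15 -> slot 15
606: h=11 -> slot 11
922: h=4, probe 4,5 -> slot 5
192: h=5, probe 5,6 -> slot 6
412: h=4, probe 4,5,6,7 -> slot 7
616: h=4, probe 4,5,6,7,8 -> slot 8
157: h=4, probe 4,5,6,7,8,9 -> slot 9
797: h=15, probe 15,16 -> slot 16
31: h=14 -> slot 14
Table: [—, —, —, —, 140, 922, 192, 412, 616, 157, —, 606, —, —, 31, 610, 797]

8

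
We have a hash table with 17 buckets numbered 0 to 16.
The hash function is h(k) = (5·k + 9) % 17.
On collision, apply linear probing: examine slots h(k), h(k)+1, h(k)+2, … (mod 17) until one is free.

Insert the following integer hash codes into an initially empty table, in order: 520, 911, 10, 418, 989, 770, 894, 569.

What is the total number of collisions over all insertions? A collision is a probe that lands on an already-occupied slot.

10

520: h=8 => slot 8
911: h=8, probe 8,9 => slot 9
10: h=8, probe 8,9,10 => slot 10
418: h=8, probe 8,9,10,11 => slot 11
989: h=7 => slot 7
770: h=0 => slot 0
894: h=8, probe 8,9,10,11,12 => slot 12
569: h=15 => slot 15
Table: [770, -, -, -, -, -, -, 989, 520, 911, 10, 418, 894, -, -, 569, -]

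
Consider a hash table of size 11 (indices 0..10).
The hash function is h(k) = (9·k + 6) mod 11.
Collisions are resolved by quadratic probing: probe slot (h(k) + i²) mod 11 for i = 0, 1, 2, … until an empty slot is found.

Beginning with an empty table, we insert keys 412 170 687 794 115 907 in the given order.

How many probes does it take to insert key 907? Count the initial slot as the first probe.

5

412 hashes to 7; slot 7 is free → place at 7.
170 hashes to 7; 7 taken → place at 8.
687 hashes to 7; 7,8 taken → place at 0.
794 hashes to 2; slot 2 is free → place at 2.
115 hashes to 7; 7,8,0 taken → place at 5.
907 hashes to 7; 7,8,0,5 taken → place at 1.
Table: [687, 907, 794, _, _, 115, _, 412, 170, _, _]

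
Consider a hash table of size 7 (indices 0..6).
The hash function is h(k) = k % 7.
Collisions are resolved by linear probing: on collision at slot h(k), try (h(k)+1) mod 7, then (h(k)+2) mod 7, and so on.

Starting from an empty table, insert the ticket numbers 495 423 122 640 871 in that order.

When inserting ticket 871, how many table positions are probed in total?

495 hashes to 5; slot 5 is free -> place at 5.
423 hashes to 3; slot 3 is free -> place at 3.
122 hashes to 3; 3 taken -> place at 4.
640 hashes to 3; 3,4,5 taken -> place at 6.
871 hashes to 3; 3,4,5,6 taken -> place at 0.
Table: [871, -, -, 423, 122, 495, 640]

5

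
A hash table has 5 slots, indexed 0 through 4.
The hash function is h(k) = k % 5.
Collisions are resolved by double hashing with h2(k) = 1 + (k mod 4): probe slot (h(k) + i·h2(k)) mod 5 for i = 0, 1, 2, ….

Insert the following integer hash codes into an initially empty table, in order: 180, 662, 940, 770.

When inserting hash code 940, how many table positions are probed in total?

2

180: h=0 → slot 0
662: h=2 → slot 2
940: h=0, h2=1, probe 0,1 → slot 1
770: h=0, h2=3, probe 0,3 → slot 3
Table: [180, 940, 662, 770, ∅]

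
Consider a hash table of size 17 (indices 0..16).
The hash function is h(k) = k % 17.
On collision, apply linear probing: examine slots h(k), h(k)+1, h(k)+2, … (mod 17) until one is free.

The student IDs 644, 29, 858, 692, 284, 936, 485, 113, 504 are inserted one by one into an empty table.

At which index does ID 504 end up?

644: h=15 → slot 15
29: h=12 → slot 12
858: h=8 → slot 8
692: h=12, probe 12,13 → slot 13
284: h=12, probe 12,13,14 → slot 14
936: h=1 → slot 1
485: h=9 → slot 9
113: h=11 → slot 11
504: h=11, probe 11,12,13,14,15,16 → slot 16
Table: [-, 936, -, -, -, -, -, -, 858, 485, -, 113, 29, 692, 284, 644, 504]

16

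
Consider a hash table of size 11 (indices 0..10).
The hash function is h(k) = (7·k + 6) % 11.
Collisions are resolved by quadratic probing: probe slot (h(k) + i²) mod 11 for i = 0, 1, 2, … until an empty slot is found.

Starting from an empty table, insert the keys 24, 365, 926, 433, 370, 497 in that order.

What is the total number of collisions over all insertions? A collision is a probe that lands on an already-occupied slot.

6

24 hashes to 9; slot 9 is free -> place at 9.
365 hashes to 9; 9 taken -> place at 10.
926 hashes to 9; 9,10 taken -> place at 2.
433 hashes to 1; slot 1 is free -> place at 1.
370 hashes to 0; slot 0 is free -> place at 0.
497 hashes to 9; 9,10,2 taken -> place at 7.
Table: [370, 433, 926, -, -, -, -, 497, -, 24, 365]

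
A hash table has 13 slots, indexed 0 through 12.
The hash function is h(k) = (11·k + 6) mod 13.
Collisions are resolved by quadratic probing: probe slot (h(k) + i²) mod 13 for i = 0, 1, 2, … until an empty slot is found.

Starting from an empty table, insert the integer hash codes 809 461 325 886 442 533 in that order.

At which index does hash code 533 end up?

9

Insert 809: h=0, slot 0 empty → index 0.
Insert 461: h=7, slot 7 empty → index 7.
Insert 325: h=6, slot 6 empty → index 6.
Insert 886: h=2, slot 2 empty → index 2.
Insert 442: h=6, slots 6,7 occupied → index 10.
Insert 533: h=6, slots 6,7,10,2 occupied → index 9.
Table: [809, -, 886, -, -, -, 325, 461, -, 533, 442, -, -]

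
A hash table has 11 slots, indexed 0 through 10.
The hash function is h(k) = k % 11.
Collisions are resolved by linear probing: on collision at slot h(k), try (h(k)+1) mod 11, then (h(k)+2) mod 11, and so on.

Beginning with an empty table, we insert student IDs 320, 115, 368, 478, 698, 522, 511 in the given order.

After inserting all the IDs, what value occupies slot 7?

478

320: h=1 → slot 1
115: h=5 → slot 5
368: h=5, probe 5,6 → slot 6
478: h=5, probe 5,6,7 → slot 7
698: h=5, probe 5,6,7,8 → slot 8
522: h=5, probe 5,6,7,8,9 → slot 9
511: h=5, probe 5,6,7,8,9,10 → slot 10
Table: [∅, 320, ∅, ∅, ∅, 115, 368, 478, 698, 522, 511]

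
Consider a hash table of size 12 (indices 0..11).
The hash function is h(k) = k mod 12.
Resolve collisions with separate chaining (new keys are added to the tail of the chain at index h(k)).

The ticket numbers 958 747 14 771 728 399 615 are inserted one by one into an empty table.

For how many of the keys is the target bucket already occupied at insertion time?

3

958 → bucket 10
747 → bucket 3
14 → bucket 2
771 → bucket 3 (collision)
728 → bucket 8
399 → bucket 3 (collision)
615 → bucket 3 (collision)
Final buckets:
0: -
1: -
2: 14
3: 747 -> 771 -> 399 -> 615
4: -
5: -
6: -
7: -
8: 728
9: -
10: 958
11: -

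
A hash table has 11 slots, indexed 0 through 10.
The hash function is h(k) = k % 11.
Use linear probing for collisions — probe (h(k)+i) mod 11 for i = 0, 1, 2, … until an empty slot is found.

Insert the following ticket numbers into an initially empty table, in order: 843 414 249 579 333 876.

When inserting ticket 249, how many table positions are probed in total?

3

843 hashes to 7; slot 7 is free => place at 7.
414 hashes to 7; 7 taken => place at 8.
249 hashes to 7; 7,8 taken => place at 9.
579 hashes to 7; 7,8,9 taken => place at 10.
333 hashes to 3; slot 3 is free => place at 3.
876 hashes to 7; 7,8,9,10 taken => place at 0.
Table: [876, ∅, ∅, 333, ∅, ∅, ∅, 843, 414, 249, 579]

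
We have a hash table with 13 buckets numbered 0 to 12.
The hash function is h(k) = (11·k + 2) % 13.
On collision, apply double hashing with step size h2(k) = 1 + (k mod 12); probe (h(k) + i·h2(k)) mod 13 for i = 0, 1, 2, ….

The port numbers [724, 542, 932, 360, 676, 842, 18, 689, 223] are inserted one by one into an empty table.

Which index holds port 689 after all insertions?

Insert 724: h=10, slot 10 empty -> index 10.
Insert 542: h=10, h2=3, slot 10 occupied -> index 0.
Insert 932: h=10, h2=9, slot 10 occupied -> index 6.
Insert 360: h=10, h2=1, slot 10 occupied -> index 11.
Insert 676: h=2, slot 2 empty -> index 2.
Insert 842: h=8, slot 8 empty -> index 8.
Insert 18: h=5, slot 5 empty -> index 5.
Insert 689: h=2, h2=6, slots 2,8 occupied -> index 1.
Insert 223: h=11, h2=8, slots 11,6,1 occupied -> index 9.
Table: [542, 689, 676, ., ., 18, 932, ., 842, 223, 724, 360, .]

1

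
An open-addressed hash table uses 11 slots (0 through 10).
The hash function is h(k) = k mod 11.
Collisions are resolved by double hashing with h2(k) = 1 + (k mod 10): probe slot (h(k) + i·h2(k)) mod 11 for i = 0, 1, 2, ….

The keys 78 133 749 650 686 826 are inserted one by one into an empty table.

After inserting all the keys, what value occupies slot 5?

Insert 78: h=1, slot 1 empty → index 1.
Insert 133: h=1, h2=4, slot 1 occupied → index 5.
Insert 749: h=1, h2=10, slot 1 occupied → index 0.
Insert 650: h=1, h2=1, slot 1 occupied → index 2.
Insert 686: h=4, slot 4 empty → index 4.
Insert 826: h=1, h2=7, slot 1 occupied → index 8.
Table: [749, 78, 650, —, 686, 133, —, —, 826, —, —]

133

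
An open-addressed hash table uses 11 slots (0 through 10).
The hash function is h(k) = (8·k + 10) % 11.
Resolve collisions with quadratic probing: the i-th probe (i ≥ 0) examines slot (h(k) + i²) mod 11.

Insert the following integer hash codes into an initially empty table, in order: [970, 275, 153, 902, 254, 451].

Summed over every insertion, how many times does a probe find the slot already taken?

970: h=4 → slot 4
275: h=10 → slot 10
153: h=2 → slot 2
902: h=10, probe 10,0 → slot 0
254: h=7 → slot 7
451: h=10, probe 10,0,3 → slot 3
Table: [902, _, 153, 451, 970, _, _, 254, _, _, 275]

3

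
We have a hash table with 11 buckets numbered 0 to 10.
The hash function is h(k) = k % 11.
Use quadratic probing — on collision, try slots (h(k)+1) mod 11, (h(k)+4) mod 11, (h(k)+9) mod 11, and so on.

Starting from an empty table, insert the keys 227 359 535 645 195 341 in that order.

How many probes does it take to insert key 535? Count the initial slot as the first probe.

Insert 227: h=7, slot 7 empty -> index 7.
Insert 359: h=7, slot 7 occupied -> index 8.
Insert 535: h=7, slots 7,8 occupied -> index 0.
Insert 645: h=7, slots 7,8,0 occupied -> index 5.
Insert 195: h=8, slot 8 occupied -> index 9.
Insert 341: h=0, slot 0 occupied -> index 1.
Table: [535, 341, -, -, -, 645, -, 227, 359, 195, -]

3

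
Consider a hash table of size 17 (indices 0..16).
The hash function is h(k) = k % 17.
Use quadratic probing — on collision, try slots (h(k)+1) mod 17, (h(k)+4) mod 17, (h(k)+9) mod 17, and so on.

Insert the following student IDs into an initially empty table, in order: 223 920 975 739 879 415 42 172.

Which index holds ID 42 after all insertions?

223 hashes to 2; slot 2 is free → place at 2.
920 hashes to 2; 2 taken → place at 3.
975 hashes to 6; slot 6 is free → place at 6.
739 hashes to 8; slot 8 is free → place at 8.
879 hashes to 12; slot 12 is free → place at 12.
415 hashes to 7; slot 7 is free → place at 7.
42 hashes to 8; 8 taken → place at 9.
172 hashes to 2; 2,3,6 taken → place at 11.
Table: [., ., 223, 920, ., ., 975, 415, 739, 42, ., 172, 879, ., ., ., .]

9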